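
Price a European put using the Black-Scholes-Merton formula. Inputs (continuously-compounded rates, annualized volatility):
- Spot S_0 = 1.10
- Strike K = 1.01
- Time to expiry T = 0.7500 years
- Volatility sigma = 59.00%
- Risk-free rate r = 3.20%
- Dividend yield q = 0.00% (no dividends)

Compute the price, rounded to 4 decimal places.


d1 = (ln(S/K) + (r - q + 0.5*sigma^2) * T) / (sigma * sqrt(T)) = 0.46950779
d2 = d1 - sigma * sqrt(T) = -0.04144720
exp(-rT) = 0.97628571; exp(-qT) = 1.00000000
P = K * exp(-rT) * N(-d2) - S_0 * exp(-qT) * N(-d1)
N(-d1) = 0.31935336; N(-d2) = 0.51653031
P = 1.0100 * 0.97628571 * 0.51653031 - 1.1000 * 1.00000000 * 0.31935336 = 0.1580

Answer: Price = 0.1580


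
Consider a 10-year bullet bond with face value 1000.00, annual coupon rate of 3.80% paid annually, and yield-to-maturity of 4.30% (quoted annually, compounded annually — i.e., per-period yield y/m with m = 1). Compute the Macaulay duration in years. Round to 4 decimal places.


Answer: Macaulay duration = 8.4671 years

Derivation:
Coupon per period c = face * coupon_rate / m = 38.000000
Periods per year m = 1; per-period yield y/m = 0.043000
Number of cashflows N = 10
Cashflows (t years, CF_t, discount factor 1/(1+y/m)^(m*t), PV):
  t = 1.0000: CF_t = 38.000000, DF = 0.958773, PV = 36.433365
  t = 2.0000: CF_t = 38.000000, DF = 0.919245, PV = 34.931319
  t = 3.0000: CF_t = 38.000000, DF = 0.881347, PV = 33.491197
  t = 4.0000: CF_t = 38.000000, DF = 0.845012, PV = 32.110448
  t = 5.0000: CF_t = 38.000000, DF = 0.810174, PV = 30.786623
  t = 6.0000: CF_t = 38.000000, DF = 0.776773, PV = 29.517376
  t = 7.0000: CF_t = 38.000000, DF = 0.744749, PV = 28.300456
  t = 8.0000: CF_t = 38.000000, DF = 0.714045, PV = 27.133707
  t = 9.0000: CF_t = 38.000000, DF = 0.684607, PV = 26.015059
  t = 10.0000: CF_t = 1038.000000, DF = 0.656382, PV = 681.324913
Price P = sum_t PV_t = 960.044463
Macaulay numerator sum_t t * PV_t:
  t * PV_t at t = 1.0000: 36.433365
  t * PV_t at t = 2.0000: 69.862637
  t * PV_t at t = 3.0000: 100.473591
  t * PV_t at t = 4.0000: 128.441791
  t * PV_t at t = 5.0000: 153.933115
  t * PV_t at t = 6.0000: 177.104255
  t * PV_t at t = 7.0000: 198.103194
  t * PV_t at t = 8.0000: 217.069655
  t * PV_t at t = 9.0000: 234.135534
  t * PV_t at t = 10.0000: 6813.249127
Macaulay duration D = (sum_t t * PV_t) / P = 8128.806266 / 960.044463 = 8.467114


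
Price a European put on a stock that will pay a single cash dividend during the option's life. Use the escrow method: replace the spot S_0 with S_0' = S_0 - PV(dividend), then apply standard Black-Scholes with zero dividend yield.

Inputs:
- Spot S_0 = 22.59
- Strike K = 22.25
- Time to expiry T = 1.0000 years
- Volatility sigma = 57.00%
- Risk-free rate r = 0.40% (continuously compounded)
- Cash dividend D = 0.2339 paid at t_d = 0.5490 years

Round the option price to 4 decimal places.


Answer: Price = 4.8968

Derivation:
PV(D) = D * exp(-r * t_d) = 0.2339 * 0.99780641 = 0.23338692
S_0' = S_0 - PV(D) = 22.5900 - 0.23338692 = 22.35661308
d1 = (ln(S_0'/K) + (r + sigma^2/2)*T) / (sigma*sqrt(T)) = 0.30040378
d2 = d1 - sigma*sqrt(T) = -0.26959622
exp(-rT) = 0.99600799
N(-d1) = 0.38193459; N(-d2) = 0.60626454
P = K * exp(-rT) * N(-d2) - S_0' * N(-d1) = 22.2500 * 0.99600799 * 0.60626454 - 22.35661308 * 0.38193459 = 4.8968


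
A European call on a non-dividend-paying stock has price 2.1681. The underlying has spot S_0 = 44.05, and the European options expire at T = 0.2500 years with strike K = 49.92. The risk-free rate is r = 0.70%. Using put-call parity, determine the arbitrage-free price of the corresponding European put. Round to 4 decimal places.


Put-call parity: C - P = S_0 * exp(-qT) - K * exp(-rT).
S_0 * exp(-qT) = 44.0500 * 1.00000000 = 44.05000000
K * exp(-rT) = 49.9200 * 0.99825153 = 49.83271640
P = C - S*exp(-qT) + K*exp(-rT)
P = 2.1681 - 44.05000000 + 49.83271640 = 7.9508

Answer: Put price = 7.9508


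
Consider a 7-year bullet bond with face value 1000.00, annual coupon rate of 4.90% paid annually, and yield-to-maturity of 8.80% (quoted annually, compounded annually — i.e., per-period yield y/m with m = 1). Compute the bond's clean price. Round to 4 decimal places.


Coupon per period c = face * coupon_rate / m = 49.000000
Periods per year m = 1; per-period yield y/m = 0.088000
Number of cashflows N = 7
Cashflows (t years, CF_t, discount factor 1/(1+y/m)^(m*t), PV):
  t = 1.0000: CF_t = 49.000000, DF = 0.919118, PV = 45.036765
  t = 2.0000: CF_t = 49.000000, DF = 0.844777, PV = 41.394085
  t = 3.0000: CF_t = 49.000000, DF = 0.776450, PV = 38.046034
  t = 4.0000: CF_t = 49.000000, DF = 0.713649, PV = 34.968781
  t = 5.0000: CF_t = 49.000000, DF = 0.655927, PV = 32.140424
  t = 6.0000: CF_t = 49.000000, DF = 0.602874, PV = 29.540831
  t = 7.0000: CF_t = 1049.000000, DF = 0.554112, PV = 581.263725
Price P = sum_t PV_t = 802.390646

Answer: Price = 802.3906


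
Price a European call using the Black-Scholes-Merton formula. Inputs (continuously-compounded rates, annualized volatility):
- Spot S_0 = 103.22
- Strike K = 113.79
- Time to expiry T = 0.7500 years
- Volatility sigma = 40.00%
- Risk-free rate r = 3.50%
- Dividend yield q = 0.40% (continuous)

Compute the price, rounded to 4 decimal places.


Answer: Price = 11.0637

Derivation:
d1 = (ln(S/K) + (r - q + 0.5*sigma^2) * T) / (sigma * sqrt(T)) = -0.04111315
d2 = d1 - sigma * sqrt(T) = -0.38752331
exp(-rT) = 0.97409154; exp(-qT) = 0.99700450
C = S_0 * exp(-qT) * N(d1) - K * exp(-rT) * N(d2)
N(d1) = 0.48360285; N(d2) = 0.34918442
C = 103.2200 * 0.99700450 * 0.48360285 - 113.7900 * 0.97409154 * 0.34918442 = 11.0637


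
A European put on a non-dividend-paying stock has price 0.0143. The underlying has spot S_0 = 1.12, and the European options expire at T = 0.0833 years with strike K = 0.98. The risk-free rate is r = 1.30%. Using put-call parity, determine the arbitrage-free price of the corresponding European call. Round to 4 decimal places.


Put-call parity: C - P = S_0 * exp(-qT) - K * exp(-rT).
S_0 * exp(-qT) = 1.1200 * 1.00000000 = 1.12000000
K * exp(-rT) = 0.9800 * 0.99891769 = 0.97893933
C = P + S*exp(-qT) - K*exp(-rT)
C = 0.0143 + 1.12000000 - 0.97893933 = 0.1554

Answer: Call price = 0.1554


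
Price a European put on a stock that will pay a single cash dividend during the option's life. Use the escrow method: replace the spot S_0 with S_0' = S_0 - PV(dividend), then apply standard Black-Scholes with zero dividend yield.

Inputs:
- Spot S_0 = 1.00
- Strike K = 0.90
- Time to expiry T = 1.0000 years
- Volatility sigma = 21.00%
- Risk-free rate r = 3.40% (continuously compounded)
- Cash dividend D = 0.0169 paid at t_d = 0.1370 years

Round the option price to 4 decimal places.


PV(D) = D * exp(-r * t_d) = 0.0169 * 0.99535283 = 0.01682146
S_0' = S_0 - PV(D) = 1.0000 - 0.01682146 = 0.98317854
d1 = (ln(S_0'/K) + (r + sigma^2/2)*T) / (sigma*sqrt(T)) = 0.68783793
d2 = d1 - sigma*sqrt(T) = 0.47783793
exp(-rT) = 0.96657150
N(-d1) = 0.24577742; N(-d2) = 0.31638278
P = K * exp(-rT) * N(-d2) - S_0' * N(-d1) = 0.9000 * 0.96657150 * 0.31638278 - 0.98317854 * 0.24577742 = 0.0336

Answer: Price = 0.0336


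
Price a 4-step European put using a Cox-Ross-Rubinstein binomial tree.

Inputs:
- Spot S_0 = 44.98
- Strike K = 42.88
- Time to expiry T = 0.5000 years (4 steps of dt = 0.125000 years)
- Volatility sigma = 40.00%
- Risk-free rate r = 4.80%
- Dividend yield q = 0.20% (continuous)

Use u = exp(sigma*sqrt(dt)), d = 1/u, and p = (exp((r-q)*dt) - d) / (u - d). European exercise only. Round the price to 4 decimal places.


dt = T/N = 0.125000
u = exp(sigma*sqrt(dt)) = 1.151910; d = 1/u = 0.868123
p = (exp((r-q)*dt) - d) / (u - d) = 0.485024
Discount per step: exp(-r*dt) = 0.994018
Stock lattice S(k, i) with i counting down-moves:
  k=0: S(0,0) = 44.9800
  k=1: S(1,0) = 51.8129; S(1,1) = 39.0482
  k=2: S(2,0) = 59.6838; S(2,1) = 44.9800; S(2,2) = 33.8987
  k=3: S(3,0) = 68.7504; S(3,1) = 51.8129; S(3,2) = 39.0482; S(3,3) = 29.4282
  k=4: S(4,0) = 79.1942; S(4,1) = 59.6838; S(4,2) = 44.9800; S(4,3) = 33.8987; S(4,4) = 25.5473
Terminal payoffs V(N, i) = max(K - S_T, 0):
  V(4,0) = 0.000000; V(4,1) = 0.000000; V(4,2) = 0.000000; V(4,3) = 8.981349; V(4,4) = 17.332677
Backward induction: V(k, i) = exp(-r*dt) * [p * V(k+1, i) + (1-p) * V(k+1, i+1)].
  V(3,0) = exp(-r*dt) * [p*0.000000 + (1-p)*0.000000] = 0.000000
  V(3,1) = exp(-r*dt) * [p*0.000000 + (1-p)*0.000000] = 0.000000
  V(3,2) = exp(-r*dt) * [p*0.000000 + (1-p)*8.981349] = 4.597515
  V(3,3) = exp(-r*dt) * [p*8.981349 + (1-p)*17.332677] = 13.202632
  V(2,0) = exp(-r*dt) * [p*0.000000 + (1-p)*0.000000] = 0.000000
  V(2,1) = exp(-r*dt) * [p*0.000000 + (1-p)*4.597515] = 2.353449
  V(2,2) = exp(-r*dt) * [p*4.597515 + (1-p)*13.202632] = 8.974936
  V(1,0) = exp(-r*dt) * [p*0.000000 + (1-p)*2.353449] = 1.204721
  V(1,1) = exp(-r*dt) * [p*2.353449 + (1-p)*8.974936] = 5.728882
  V(0,0) = exp(-r*dt) * [p*1.204721 + (1-p)*5.728882] = 3.513414

Answer: Price = V(0,0) = 3.5134


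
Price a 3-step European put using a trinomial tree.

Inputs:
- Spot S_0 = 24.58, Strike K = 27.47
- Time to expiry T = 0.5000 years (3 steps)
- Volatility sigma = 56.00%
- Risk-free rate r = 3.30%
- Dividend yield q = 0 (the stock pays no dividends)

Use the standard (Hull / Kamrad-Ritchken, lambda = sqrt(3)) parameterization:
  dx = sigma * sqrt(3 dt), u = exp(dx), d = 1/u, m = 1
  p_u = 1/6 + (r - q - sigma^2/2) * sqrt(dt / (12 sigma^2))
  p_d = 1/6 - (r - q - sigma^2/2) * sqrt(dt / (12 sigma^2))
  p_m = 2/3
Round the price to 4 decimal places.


dt = T/N = 0.166667; dx = sigma*sqrt(3*dt) = 0.395980
u = exp(dx) = 1.485839; d = 1/u = 0.673020
p_u = 0.140613, p_m = 0.666667, p_d = 0.192720
Discount per step: exp(-r*dt) = 0.994515
Stock lattice S(k, j) with j the centered position index:
  k=0: S(0,+0) = 24.5800
  k=1: S(1,-1) = 16.5428; S(1,+0) = 24.5800; S(1,+1) = 36.5219
  k=2: S(2,-2) = 11.1337; S(2,-1) = 16.5428; S(2,+0) = 24.5800; S(2,+1) = 36.5219; S(2,+2) = 54.2657
  k=3: S(3,-3) = 7.4932; S(3,-2) = 11.1337; S(3,-1) = 16.5428; S(3,+0) = 24.5800; S(3,+1) = 36.5219; S(3,+2) = 54.2657; S(3,+3) = 80.6301
Terminal payoffs V(N, j) = max(K - S_T, 0):
  V(3,-3) = 19.976817; V(3,-2) = 16.336334; V(3,-1) = 10.927161; V(3,+0) = 2.890000; V(3,+1) = 0.000000; V(3,+2) = 0.000000; V(3,+3) = 0.000000
Backward induction: V(k, j) = exp(-r*dt) * [p_u * V(k+1, j+1) + p_m * V(k+1, j) + p_d * V(k+1, j-1)]
  V(2,-2) = exp(-r*dt) * [p_u*10.927161 + p_m*16.336334 + p_d*19.976817] = 16.188048
  V(2,-1) = exp(-r*dt) * [p_u*2.890000 + p_m*10.927161 + p_d*16.336334] = 10.780034
  V(2,+0) = exp(-r*dt) * [p_u*0.000000 + p_m*2.890000 + p_d*10.927161] = 4.010433
  V(2,+1) = exp(-r*dt) * [p_u*0.000000 + p_m*0.000000 + p_d*2.890000] = 0.553906
  V(2,+2) = exp(-r*dt) * [p_u*0.000000 + p_m*0.000000 + p_d*0.000000] = 0.000000
  V(1,-1) = exp(-r*dt) * [p_u*4.010433 + p_m*10.780034 + p_d*16.188048] = 10.810750
  V(1,+0) = exp(-r*dt) * [p_u*0.553906 + p_m*4.010433 + p_d*10.780034] = 4.802552
  V(1,+1) = exp(-r*dt) * [p_u*0.000000 + p_m*0.553906 + p_d*4.010433] = 1.135898
  V(0,+0) = exp(-r*dt) * [p_u*1.135898 + p_m*4.802552 + p_d*10.810750] = 5.415008

Answer: Price = V(0,0) = 5.4150


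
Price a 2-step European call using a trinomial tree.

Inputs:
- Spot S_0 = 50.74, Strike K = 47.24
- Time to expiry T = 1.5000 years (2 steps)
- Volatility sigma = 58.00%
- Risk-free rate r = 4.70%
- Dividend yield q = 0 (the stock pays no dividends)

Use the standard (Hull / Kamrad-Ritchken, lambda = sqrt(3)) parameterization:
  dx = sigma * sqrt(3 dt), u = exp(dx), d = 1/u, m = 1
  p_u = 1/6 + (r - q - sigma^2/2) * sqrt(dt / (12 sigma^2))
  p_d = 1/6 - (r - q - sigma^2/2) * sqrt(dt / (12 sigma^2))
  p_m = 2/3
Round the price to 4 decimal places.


Answer: Price = V(0,0) = 15.0672

Derivation:
dt = T/N = 0.750000; dx = sigma*sqrt(3*dt) = 0.870000
u = exp(dx) = 2.386911; d = 1/u = 0.418952
p_u = 0.114425, p_m = 0.666667, p_d = 0.218908
Discount per step: exp(-r*dt) = 0.965364
Stock lattice S(k, j) with j the centered position index:
  k=0: S(0,+0) = 50.7400
  k=1: S(1,-1) = 21.2576; S(1,+0) = 50.7400; S(1,+1) = 121.1119
  k=2: S(2,-2) = 8.9059; S(2,-1) = 21.2576; S(2,+0) = 50.7400; S(2,+1) = 121.1119; S(2,+2) = 289.0832
Terminal payoffs V(N, j) = max(S_T - K, 0):
  V(2,-2) = 0.000000; V(2,-1) = 0.000000; V(2,+0) = 3.500000; V(2,+1) = 73.871857; V(2,+2) = 241.843205
Backward induction: V(k, j) = exp(-r*dt) * [p_u * V(k+1, j+1) + p_m * V(k+1, j) + p_d * V(k+1, j-1)]
  V(1,-1) = exp(-r*dt) * [p_u*3.500000 + p_m*0.000000 + p_d*0.000000] = 0.386617
  V(1,+0) = exp(-r*dt) * [p_u*73.871857 + p_m*3.500000 + p_d*0.000000] = 10.412553
  V(1,+1) = exp(-r*dt) * [p_u*241.843205 + p_m*73.871857 + p_d*3.500000] = 74.996295
  V(0,+0) = exp(-r*dt) * [p_u*74.996295 + p_m*10.412553 + p_d*0.386617] = 15.067217


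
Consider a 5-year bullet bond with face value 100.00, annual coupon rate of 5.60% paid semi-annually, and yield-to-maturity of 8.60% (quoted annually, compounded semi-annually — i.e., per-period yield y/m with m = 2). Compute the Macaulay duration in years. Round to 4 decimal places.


Coupon per period c = face * coupon_rate / m = 2.800000
Periods per year m = 2; per-period yield y/m = 0.043000
Number of cashflows N = 10
Cashflows (t years, CF_t, discount factor 1/(1+y/m)^(m*t), PV):
  t = 0.5000: CF_t = 2.800000, DF = 0.958773, PV = 2.684564
  t = 1.0000: CF_t = 2.800000, DF = 0.919245, PV = 2.573887
  t = 1.5000: CF_t = 2.800000, DF = 0.881347, PV = 2.467772
  t = 2.0000: CF_t = 2.800000, DF = 0.845012, PV = 2.366033
  t = 2.5000: CF_t = 2.800000, DF = 0.810174, PV = 2.268488
  t = 3.0000: CF_t = 2.800000, DF = 0.776773, PV = 2.174965
  t = 3.5000: CF_t = 2.800000, DF = 0.744749, PV = 2.085297
  t = 4.0000: CF_t = 2.800000, DF = 0.714045, PV = 1.999326
  t = 4.5000: CF_t = 2.800000, DF = 0.684607, PV = 1.916899
  t = 5.0000: CF_t = 102.800000, DF = 0.656382, PV = 67.476109
Price P = sum_t PV_t = 88.013339
Macaulay numerator sum_t t * PV_t:
  t * PV_t at t = 0.5000: 1.342282
  t * PV_t at t = 1.0000: 2.573887
  t * PV_t at t = 1.5000: 3.701659
  t * PV_t at t = 2.0000: 4.732066
  t * PV_t at t = 2.5000: 5.671220
  t * PV_t at t = 3.0000: 6.524894
  t * PV_t at t = 3.5000: 7.298539
  t * PV_t at t = 4.0000: 7.997303
  t * PV_t at t = 4.5000: 8.626046
  t * PV_t at t = 5.0000: 337.380544
Macaulay duration D = (sum_t t * PV_t) / P = 385.848439 / 88.013339 = 4.383977

Answer: Macaulay duration = 4.3840 years


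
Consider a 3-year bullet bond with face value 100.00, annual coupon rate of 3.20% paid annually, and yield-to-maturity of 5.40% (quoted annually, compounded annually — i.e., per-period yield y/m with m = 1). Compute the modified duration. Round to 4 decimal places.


Coupon per period c = face * coupon_rate / m = 3.200000
Periods per year m = 1; per-period yield y/m = 0.054000
Number of cashflows N = 3
Cashflows (t years, CF_t, discount factor 1/(1+y/m)^(m*t), PV):
  t = 1.0000: CF_t = 3.200000, DF = 0.948767, PV = 3.036053
  t = 2.0000: CF_t = 3.200000, DF = 0.900158, PV = 2.880506
  t = 3.0000: CF_t = 103.200000, DF = 0.854040, PV = 88.136919
Price P = sum_t PV_t = 94.053478
First compute Macaulay numerator sum_t t * PV_t:
  t * PV_t at t = 1.0000: 3.036053
  t * PV_t at t = 2.0000: 5.761012
  t * PV_t at t = 3.0000: 264.410757
Macaulay duration D = 273.207822 / 94.053478 = 2.904814
Modified duration = D / (1 + y/m) = 2.904814 / (1 + 0.054000) = 2.755990

Answer: Modified duration = 2.7560


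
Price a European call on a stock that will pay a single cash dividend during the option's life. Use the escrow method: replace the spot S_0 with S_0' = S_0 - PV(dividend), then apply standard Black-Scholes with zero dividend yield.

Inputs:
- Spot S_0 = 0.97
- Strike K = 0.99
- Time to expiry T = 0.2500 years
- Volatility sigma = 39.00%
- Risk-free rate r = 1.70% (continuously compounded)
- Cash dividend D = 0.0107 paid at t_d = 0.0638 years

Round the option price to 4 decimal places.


PV(D) = D * exp(-r * t_d) = 0.0107 * 0.99891599 = 0.01068840
S_0' = S_0 - PV(D) = 0.9700 - 0.01068840 = 0.95931160
d1 = (ln(S_0'/K) + (r + sigma^2/2)*T) / (sigma*sqrt(T)) = -0.04218718
d2 = d1 - sigma*sqrt(T) = -0.23718718
exp(-rT) = 0.99575902
N(d1) = 0.48317474; N(d2) = 0.40625579
C = S_0' * N(d1) - K * exp(-rT) * N(d2) = 0.95931160 * 0.48317474 - 0.9900 * 0.99575902 * 0.40625579 = 0.0630

Answer: Price = 0.0630


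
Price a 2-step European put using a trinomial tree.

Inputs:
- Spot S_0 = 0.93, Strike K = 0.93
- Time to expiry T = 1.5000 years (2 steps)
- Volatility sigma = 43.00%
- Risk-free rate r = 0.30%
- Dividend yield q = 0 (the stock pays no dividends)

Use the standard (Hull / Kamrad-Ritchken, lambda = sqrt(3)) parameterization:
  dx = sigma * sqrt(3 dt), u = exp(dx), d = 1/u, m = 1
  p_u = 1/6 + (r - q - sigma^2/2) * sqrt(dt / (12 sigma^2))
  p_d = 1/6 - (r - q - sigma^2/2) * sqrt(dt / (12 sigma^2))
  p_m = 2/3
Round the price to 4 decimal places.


Answer: Price = V(0,0) = 0.1604

Derivation:
dt = T/N = 0.750000; dx = sigma*sqrt(3*dt) = 0.645000
u = exp(dx) = 1.905987; d = 1/u = 0.524663
p_u = 0.114661, p_m = 0.666667, p_d = 0.218672
Discount per step: exp(-r*dt) = 0.997753
Stock lattice S(k, j) with j the centered position index:
  k=0: S(0,+0) = 0.9300
  k=1: S(1,-1) = 0.4879; S(1,+0) = 0.9300; S(1,+1) = 1.7726
  k=2: S(2,-2) = 0.2560; S(2,-1) = 0.4879; S(2,+0) = 0.9300; S(2,+1) = 1.7726; S(2,+2) = 3.3785
Terminal payoffs V(N, j) = max(K - S_T, 0):
  V(2,-2) = 0.673998; V(2,-1) = 0.442064; V(2,+0) = 0.000000; V(2,+1) = 0.000000; V(2,+2) = 0.000000
Backward induction: V(k, j) = exp(-r*dt) * [p_u * V(k+1, j+1) + p_m * V(k+1, j) + p_d * V(k+1, j-1)]
  V(1,-1) = exp(-r*dt) * [p_u*0.000000 + p_m*0.442064 + p_d*0.673998] = 0.441100
  V(1,+0) = exp(-r*dt) * [p_u*0.000000 + p_m*0.000000 + p_d*0.442064] = 0.096450
  V(1,+1) = exp(-r*dt) * [p_u*0.000000 + p_m*0.000000 + p_d*0.000000] = 0.000000
  V(0,+0) = exp(-r*dt) * [p_u*0.000000 + p_m*0.096450 + p_d*0.441100] = 0.160395


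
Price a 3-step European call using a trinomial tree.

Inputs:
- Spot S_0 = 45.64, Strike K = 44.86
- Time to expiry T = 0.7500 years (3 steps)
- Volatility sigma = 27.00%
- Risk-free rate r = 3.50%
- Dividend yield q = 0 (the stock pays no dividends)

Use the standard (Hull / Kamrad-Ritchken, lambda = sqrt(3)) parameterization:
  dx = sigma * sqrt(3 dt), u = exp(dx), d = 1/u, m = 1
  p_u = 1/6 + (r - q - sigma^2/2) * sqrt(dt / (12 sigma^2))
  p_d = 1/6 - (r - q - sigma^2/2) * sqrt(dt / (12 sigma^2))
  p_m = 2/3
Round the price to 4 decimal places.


dt = T/N = 0.250000; dx = sigma*sqrt(3*dt) = 0.233827
u = exp(dx) = 1.263426; d = 1/u = 0.791499
p_u = 0.165892, p_m = 0.666667, p_d = 0.167442
Discount per step: exp(-r*dt) = 0.991288
Stock lattice S(k, j) with j the centered position index:
  k=0: S(0,+0) = 45.6400
  k=1: S(1,-1) = 36.1240; S(1,+0) = 45.6400; S(1,+1) = 57.6627
  k=2: S(2,-2) = 28.5921; S(2,-1) = 36.1240; S(2,+0) = 45.6400; S(2,+1) = 57.6627; S(2,+2) = 72.8526
  k=3: S(3,-3) = 22.6306; S(3,-2) = 28.5921; S(3,-1) = 36.1240; S(3,+0) = 45.6400; S(3,+1) = 57.6627; S(3,+2) = 72.8526; S(3,+3) = 92.0439
Terminal payoffs V(N, j) = max(S_T - K, 0):
  V(3,-3) = 0.000000; V(3,-2) = 0.000000; V(3,-1) = 0.000000; V(3,+0) = 0.780000; V(3,+1) = 12.802750; V(3,+2) = 27.992602; V(3,+3) = 47.183851
Backward induction: V(k, j) = exp(-r*dt) * [p_u * V(k+1, j+1) + p_m * V(k+1, j) + p_d * V(k+1, j-1)]
  V(2,-2) = exp(-r*dt) * [p_u*0.000000 + p_m*0.000000 + p_d*0.000000] = 0.000000
  V(2,-1) = exp(-r*dt) * [p_u*0.780000 + p_m*0.000000 + p_d*0.000000] = 0.128268
  V(2,+0) = exp(-r*dt) * [p_u*12.802750 + p_m*0.780000 + p_d*0.000000] = 2.620835
  V(2,+1) = exp(-r*dt) * [p_u*27.992602 + p_m*12.802750 + p_d*0.780000] = 13.193556
  V(2,+2) = exp(-r*dt) * [p_u*47.183851 + p_m*27.992602 + p_d*12.802750] = 28.383406
  V(1,-1) = exp(-r*dt) * [p_u*2.620835 + p_m*0.128268 + p_d*0.000000] = 0.515754
  V(1,+0) = exp(-r*dt) * [p_u*13.193556 + p_m*2.620835 + p_d*0.128268] = 3.922924
  V(1,+1) = exp(-r*dt) * [p_u*28.383406 + p_m*13.193556 + p_d*2.620835] = 13.821638
  V(0,+0) = exp(-r*dt) * [p_u*13.821638 + p_m*3.922924 + p_d*0.515754] = 4.951022

Answer: Price = V(0,0) = 4.9510


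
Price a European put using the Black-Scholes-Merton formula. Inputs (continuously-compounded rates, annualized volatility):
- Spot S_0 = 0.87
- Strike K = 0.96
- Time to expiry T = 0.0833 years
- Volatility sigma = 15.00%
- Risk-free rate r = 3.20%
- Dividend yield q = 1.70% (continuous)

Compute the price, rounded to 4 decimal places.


d1 = (ln(S/K) + (r - q + 0.5*sigma^2) * T) / (sigma * sqrt(T)) = -2.22332287
d2 = d1 - sigma * sqrt(T) = -2.26661548
exp(-rT) = 0.99733795; exp(-qT) = 0.99858490
P = K * exp(-rT) * N(-d2) - S_0 * exp(-qT) * N(-d1)
N(-d1) = 0.98690298; N(-d2) = 0.98829314
P = 0.9600 * 0.99733795 * 0.98829314 - 0.8700 * 0.99858490 * 0.98690298 = 0.0888

Answer: Price = 0.0888


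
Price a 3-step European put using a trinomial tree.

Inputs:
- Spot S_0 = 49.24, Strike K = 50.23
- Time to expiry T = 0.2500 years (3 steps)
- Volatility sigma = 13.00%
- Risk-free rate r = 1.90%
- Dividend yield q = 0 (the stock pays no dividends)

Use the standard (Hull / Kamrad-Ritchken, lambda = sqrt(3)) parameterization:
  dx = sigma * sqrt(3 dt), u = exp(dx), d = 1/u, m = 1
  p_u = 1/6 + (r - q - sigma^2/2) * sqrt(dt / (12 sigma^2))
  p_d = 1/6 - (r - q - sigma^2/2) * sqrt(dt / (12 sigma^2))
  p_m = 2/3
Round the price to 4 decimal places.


dt = T/N = 0.083333; dx = sigma*sqrt(3*dt) = 0.065000
u = exp(dx) = 1.067159; d = 1/u = 0.937067
p_u = 0.173429, p_m = 0.666667, p_d = 0.159904
Discount per step: exp(-r*dt) = 0.998418
Stock lattice S(k, j) with j the centered position index:
  k=0: S(0,+0) = 49.2400
  k=1: S(1,-1) = 46.1412; S(1,+0) = 49.2400; S(1,+1) = 52.5469
  k=2: S(2,-2) = 43.2374; S(2,-1) = 46.1412; S(2,+0) = 49.2400; S(2,+1) = 52.5469; S(2,+2) = 56.0759
  k=3: S(3,-3) = 40.5164; S(3,-2) = 43.2374; S(3,-1) = 46.1412; S(3,+0) = 49.2400; S(3,+1) = 52.5469; S(3,+2) = 56.0759; S(3,+3) = 59.8419
Terminal payoffs V(N, j) = max(K - S_T, 0):
  V(3,-3) = 9.713621; V(3,-2) = 6.992581; V(3,-1) = 4.088798; V(3,+0) = 0.990000; V(3,+1) = 0.000000; V(3,+2) = 0.000000; V(3,+3) = 0.000000
Backward induction: V(k, j) = exp(-r*dt) * [p_u * V(k+1, j+1) + p_m * V(k+1, j) + p_d * V(k+1, j-1)]
  V(2,-2) = exp(-r*dt) * [p_u*4.088798 + p_m*6.992581 + p_d*9.713621] = 6.913130
  V(2,-1) = exp(-r*dt) * [p_u*0.990000 + p_m*4.088798 + p_d*6.992581] = 4.009348
  V(2,+0) = exp(-r*dt) * [p_u*0.000000 + p_m*0.990000 + p_d*4.088798] = 1.311736
  V(2,+1) = exp(-r*dt) * [p_u*0.000000 + p_m*0.000000 + p_d*0.990000] = 0.158054
  V(2,+2) = exp(-r*dt) * [p_u*0.000000 + p_m*0.000000 + p_d*0.000000] = 0.000000
  V(1,-1) = exp(-r*dt) * [p_u*1.311736 + p_m*4.009348 + p_d*6.913130] = 3.999491
  V(1,+0) = exp(-r*dt) * [p_u*0.158054 + p_m*1.311736 + p_d*4.009348] = 1.540571
  V(1,+1) = exp(-r*dt) * [p_u*0.000000 + p_m*0.158054 + p_d*1.311736] = 0.314623
  V(0,+0) = exp(-r*dt) * [p_u*0.314623 + p_m*1.540571 + p_d*3.999491] = 1.718423

Answer: Price = V(0,0) = 1.7184


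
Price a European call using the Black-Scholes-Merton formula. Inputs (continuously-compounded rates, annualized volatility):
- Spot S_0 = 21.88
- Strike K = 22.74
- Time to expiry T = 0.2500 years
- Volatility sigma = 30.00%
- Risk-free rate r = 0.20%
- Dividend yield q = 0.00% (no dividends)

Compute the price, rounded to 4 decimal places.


d1 = (ln(S/K) + (r - q + 0.5*sigma^2) * T) / (sigma * sqrt(T)) = -0.17868341
d2 = d1 - sigma * sqrt(T) = -0.32868341
exp(-rT) = 0.99950012; exp(-qT) = 1.00000000
C = S_0 * exp(-qT) * N(d1) - K * exp(-rT) * N(d2)
N(d1) = 0.42909315; N(d2) = 0.37119750
C = 21.8800 * 1.00000000 * 0.42909315 - 22.7400 * 0.99950012 * 0.37119750 = 0.9517

Answer: Price = 0.9517


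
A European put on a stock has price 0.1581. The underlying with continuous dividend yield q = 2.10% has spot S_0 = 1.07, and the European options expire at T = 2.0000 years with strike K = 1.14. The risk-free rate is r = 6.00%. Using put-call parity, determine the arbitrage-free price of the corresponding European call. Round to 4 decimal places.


Put-call parity: C - P = S_0 * exp(-qT) - K * exp(-rT).
S_0 * exp(-qT) = 1.0700 * 0.95886978 = 1.02599067
K * exp(-rT) = 1.1400 * 0.88692044 = 1.01108930
C = P + S*exp(-qT) - K*exp(-rT)
C = 0.1581 + 1.02599067 - 1.01108930 = 0.1730

Answer: Call price = 0.1730


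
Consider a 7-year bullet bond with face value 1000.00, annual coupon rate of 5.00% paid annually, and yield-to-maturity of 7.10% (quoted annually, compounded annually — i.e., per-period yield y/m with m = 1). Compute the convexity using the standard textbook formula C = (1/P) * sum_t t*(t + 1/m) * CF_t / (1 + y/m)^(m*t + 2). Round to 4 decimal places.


Answer: Convexity = 39.7360

Derivation:
Coupon per period c = face * coupon_rate / m = 50.000000
Periods per year m = 1; per-period yield y/m = 0.071000
Number of cashflows N = 7
Cashflows (t years, CF_t, discount factor 1/(1+y/m)^(m*t), PV):
  t = 1.0000: CF_t = 50.000000, DF = 0.933707, PV = 46.685341
  t = 2.0000: CF_t = 50.000000, DF = 0.871808, PV = 43.590421
  t = 3.0000: CF_t = 50.000000, DF = 0.814013, PV = 40.700673
  t = 4.0000: CF_t = 50.000000, DF = 0.760050, PV = 38.002496
  t = 5.0000: CF_t = 50.000000, DF = 0.709664, PV = 35.483189
  t = 6.0000: CF_t = 50.000000, DF = 0.662618, PV = 33.130896
  t = 7.0000: CF_t = 1050.000000, DF = 0.618691, PV = 649.625409
Price P = sum_t PV_t = 887.218425
Convexity numerator sum_t t*(t + 1/m) * CF_t / (1+y/m)^(m*t + 2):
  t = 1.0000: term = 81.401346
  t = 2.0000: term = 228.014975
  t = 3.0000: term = 425.798274
  t = 4.0000: term = 662.617917
  t = 5.0000: term = 928.036299
  t = 6.0000: term = 1213.119345
  t = 7.0000: term = 31715.538418
Convexity = (1/P) * sum = 35254.526574 / 887.218425 = 39.736017


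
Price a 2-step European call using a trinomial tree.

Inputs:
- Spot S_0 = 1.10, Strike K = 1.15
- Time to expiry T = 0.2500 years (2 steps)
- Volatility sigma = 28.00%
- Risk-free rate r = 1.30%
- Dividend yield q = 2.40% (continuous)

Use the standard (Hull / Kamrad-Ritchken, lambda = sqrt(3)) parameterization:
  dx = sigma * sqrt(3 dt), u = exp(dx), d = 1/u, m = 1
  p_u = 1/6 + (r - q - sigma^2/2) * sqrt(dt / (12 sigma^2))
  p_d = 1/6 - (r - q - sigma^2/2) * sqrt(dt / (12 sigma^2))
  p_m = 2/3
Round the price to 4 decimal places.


dt = T/N = 0.125000; dx = sigma*sqrt(3*dt) = 0.171464
u = exp(dx) = 1.187042; d = 1/u = 0.842430
p_u = 0.148368, p_m = 0.666667, p_d = 0.184965
Discount per step: exp(-r*dt) = 0.998376
Stock lattice S(k, j) with j the centered position index:
  k=0: S(0,+0) = 1.1000
  k=1: S(1,-1) = 0.9267; S(1,+0) = 1.1000; S(1,+1) = 1.3057
  k=2: S(2,-2) = 0.7807; S(2,-1) = 0.9267; S(2,+0) = 1.1000; S(2,+1) = 1.3057; S(2,+2) = 1.5500
Terminal payoffs V(N, j) = max(S_T - K, 0):
  V(2,-2) = 0.000000; V(2,-1) = 0.000000; V(2,+0) = 0.000000; V(2,+1) = 0.155746; V(2,+2) = 0.399975
Backward induction: V(k, j) = exp(-r*dt) * [p_u * V(k+1, j+1) + p_m * V(k+1, j) + p_d * V(k+1, j-1)]
  V(1,-1) = exp(-r*dt) * [p_u*0.000000 + p_m*0.000000 + p_d*0.000000] = 0.000000
  V(1,+0) = exp(-r*dt) * [p_u*0.155746 + p_m*0.000000 + p_d*0.000000] = 0.023070
  V(1,+1) = exp(-r*dt) * [p_u*0.399975 + p_m*0.155746 + p_d*0.000000] = 0.162909
  V(0,+0) = exp(-r*dt) * [p_u*0.162909 + p_m*0.023070 + p_d*0.000000] = 0.039487

Answer: Price = V(0,0) = 0.0395


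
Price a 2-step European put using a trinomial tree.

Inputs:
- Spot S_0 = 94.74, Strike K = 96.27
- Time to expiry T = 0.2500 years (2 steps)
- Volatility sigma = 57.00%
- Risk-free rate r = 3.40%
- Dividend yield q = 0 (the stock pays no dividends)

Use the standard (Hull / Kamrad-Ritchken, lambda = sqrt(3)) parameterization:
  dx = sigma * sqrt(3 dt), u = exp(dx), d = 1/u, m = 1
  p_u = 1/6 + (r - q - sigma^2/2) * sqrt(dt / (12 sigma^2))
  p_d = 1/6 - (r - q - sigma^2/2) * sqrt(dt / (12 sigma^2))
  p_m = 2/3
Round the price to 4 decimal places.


Answer: Price = V(0,0) = 9.8927

Derivation:
dt = T/N = 0.125000; dx = sigma*sqrt(3*dt) = 0.349052
u = exp(dx) = 1.417723; d = 1/u = 0.705356
p_u = 0.143667, p_m = 0.666667, p_d = 0.189666
Discount per step: exp(-r*dt) = 0.995759
Stock lattice S(k, j) with j the centered position index:
  k=0: S(0,+0) = 94.7400
  k=1: S(1,-1) = 66.8255; S(1,+0) = 94.7400; S(1,+1) = 134.3151
  k=2: S(2,-2) = 47.1357; S(2,-1) = 66.8255; S(2,+0) = 94.7400; S(2,+1) = 134.3151; S(2,+2) = 190.4217
Terminal payoffs V(N, j) = max(K - S_T, 0):
  V(2,-2) = 49.134251; V(2,-1) = 29.444549; V(2,+0) = 1.530000; V(2,+1) = 0.000000; V(2,+2) = 0.000000
Backward induction: V(k, j) = exp(-r*dt) * [p_u * V(k+1, j+1) + p_m * V(k+1, j) + p_d * V(k+1, j-1)]
  V(1,-1) = exp(-r*dt) * [p_u*1.530000 + p_m*29.444549 + p_d*49.134251] = 29.044925
  V(1,+0) = exp(-r*dt) * [p_u*0.000000 + p_m*1.530000 + p_d*29.444549] = 6.576633
  V(1,+1) = exp(-r*dt) * [p_u*0.000000 + p_m*0.000000 + p_d*1.530000] = 0.288959
  V(0,+0) = exp(-r*dt) * [p_u*0.288959 + p_m*6.576633 + p_d*29.044925] = 9.892650


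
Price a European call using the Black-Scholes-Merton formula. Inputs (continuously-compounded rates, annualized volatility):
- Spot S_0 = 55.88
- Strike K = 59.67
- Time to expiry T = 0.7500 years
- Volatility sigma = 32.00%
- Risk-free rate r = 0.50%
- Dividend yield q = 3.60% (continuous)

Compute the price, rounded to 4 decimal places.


Answer: Price = 4.0627

Derivation:
d1 = (ln(S/K) + (r - q + 0.5*sigma^2) * T) / (sigma * sqrt(T)) = -0.18212820
d2 = d1 - sigma * sqrt(T) = -0.45925633
exp(-rT) = 0.99625702; exp(-qT) = 0.97336124
C = S_0 * exp(-qT) * N(d1) - K * exp(-rT) * N(d2)
N(d1) = 0.42774106; N(d2) = 0.32302505
C = 55.8800 * 0.97336124 * 0.42774106 - 59.6700 * 0.99625702 * 0.32302505 = 4.0627


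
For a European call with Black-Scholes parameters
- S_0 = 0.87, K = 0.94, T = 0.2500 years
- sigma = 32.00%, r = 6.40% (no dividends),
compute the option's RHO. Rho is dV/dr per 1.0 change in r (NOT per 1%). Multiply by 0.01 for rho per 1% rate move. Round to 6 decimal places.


d1 = -0.3036666476; d2 = -0.4636666476
phi(d1) = 0.3809659608; exp(-qT) = 1.0000000000; exp(-rT) = 0.9841273201
N(d2) = 0.3214432981
Rho = K*T*exp(-rT)*N(d2) = 0.9400 * 0.2500 * 0.9841273201 * 0.3214432981 = 0.074340

Answer: Rho = 0.074340


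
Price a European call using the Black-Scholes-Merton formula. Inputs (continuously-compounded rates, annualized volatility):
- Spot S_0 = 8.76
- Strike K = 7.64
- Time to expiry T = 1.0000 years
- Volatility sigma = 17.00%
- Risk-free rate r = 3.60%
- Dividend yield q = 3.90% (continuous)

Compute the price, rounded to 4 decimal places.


d1 = (ln(S/K) + (r - q + 0.5*sigma^2) * T) / (sigma * sqrt(T)) = 0.87204883
d2 = d1 - sigma * sqrt(T) = 0.70204883
exp(-rT) = 0.96464029; exp(-qT) = 0.96175071
C = S_0 * exp(-qT) * N(d1) - K * exp(-rT) * N(d2)
N(d1) = 0.80840913; N(d2) = 0.75867565
C = 8.7600 * 0.96175071 * 0.80840913 - 7.6400 * 0.96464029 * 0.75867565 = 1.2195

Answer: Price = 1.2195


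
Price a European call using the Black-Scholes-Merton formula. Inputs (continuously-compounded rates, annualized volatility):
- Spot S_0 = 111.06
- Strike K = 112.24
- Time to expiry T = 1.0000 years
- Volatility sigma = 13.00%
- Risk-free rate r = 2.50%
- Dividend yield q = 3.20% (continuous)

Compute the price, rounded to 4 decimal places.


Answer: Price = 4.7219

Derivation:
d1 = (ln(S/K) + (r - q + 0.5*sigma^2) * T) / (sigma * sqrt(T)) = -0.07014492
d2 = d1 - sigma * sqrt(T) = -0.20014492
exp(-rT) = 0.97530991; exp(-qT) = 0.96850658
C = S_0 * exp(-qT) * N(d1) - K * exp(-rT) * N(d2)
N(d1) = 0.47203916; N(d2) = 0.42068362
C = 111.0600 * 0.96850658 * 0.47203916 - 112.2400 * 0.97530991 * 0.42068362 = 4.7219


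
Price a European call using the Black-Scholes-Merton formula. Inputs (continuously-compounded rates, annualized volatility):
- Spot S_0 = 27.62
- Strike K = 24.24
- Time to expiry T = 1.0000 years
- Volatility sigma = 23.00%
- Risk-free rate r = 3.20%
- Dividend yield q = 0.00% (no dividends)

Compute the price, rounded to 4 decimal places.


d1 = (ln(S/K) + (r - q + 0.5*sigma^2) * T) / (sigma * sqrt(T)) = 0.82167820
d2 = d1 - sigma * sqrt(T) = 0.59167820
exp(-rT) = 0.96850658; exp(-qT) = 1.00000000
C = S_0 * exp(-qT) * N(d1) - K * exp(-rT) * N(d2)
N(d1) = 0.79436997; N(d2) = 0.72296695
C = 27.6200 * 1.00000000 * 0.79436997 - 24.2400 * 0.96850658 * 0.72296695 = 4.9677

Answer: Price = 4.9677


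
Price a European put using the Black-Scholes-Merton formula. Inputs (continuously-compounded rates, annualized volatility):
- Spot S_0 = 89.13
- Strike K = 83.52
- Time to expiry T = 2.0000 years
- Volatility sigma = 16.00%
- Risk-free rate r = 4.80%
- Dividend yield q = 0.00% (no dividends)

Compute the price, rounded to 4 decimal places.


Answer: Price = 2.5975

Derivation:
d1 = (ln(S/K) + (r - q + 0.5*sigma^2) * T) / (sigma * sqrt(T)) = 0.82470683
d2 = d1 - sigma * sqrt(T) = 0.59843266
exp(-rT) = 0.90846402; exp(-qT) = 1.00000000
P = K * exp(-rT) * N(-d2) - S_0 * exp(-qT) * N(-d1)
N(-d1) = 0.20476903; N(-d2) = 0.27477564
P = 83.5200 * 0.90846402 * 0.27477564 - 89.1300 * 1.00000000 * 0.20476903 = 2.5975


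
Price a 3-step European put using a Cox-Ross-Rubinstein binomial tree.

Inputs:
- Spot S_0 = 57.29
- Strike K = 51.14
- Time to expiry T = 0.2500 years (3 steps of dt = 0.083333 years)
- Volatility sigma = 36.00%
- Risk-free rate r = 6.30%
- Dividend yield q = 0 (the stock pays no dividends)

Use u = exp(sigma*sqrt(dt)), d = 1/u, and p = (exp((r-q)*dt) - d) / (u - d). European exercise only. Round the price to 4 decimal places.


dt = T/N = 0.083333
u = exp(sigma*sqrt(dt)) = 1.109515; d = 1/u = 0.901295
p = (exp((r-q)*dt) - d) / (u - d) = 0.499323
Discount per step: exp(-r*dt) = 0.994764
Stock lattice S(k, i) with i counting down-moves:
  k=0: S(0,0) = 57.2900
  k=1: S(1,0) = 63.5641; S(1,1) = 51.6352
  k=2: S(2,0) = 70.5253; S(2,1) = 57.2900; S(2,2) = 46.5385
  k=3: S(3,0) = 78.2489; S(3,1) = 63.5641; S(3,2) = 51.6352; S(3,3) = 41.9449
Terminal payoffs V(N, i) = max(K - S_T, 0):
  V(3,0) = 0.000000; V(3,1) = 0.000000; V(3,2) = 0.000000; V(3,3) = 9.195096
Backward induction: V(k, i) = exp(-r*dt) * [p * V(k+1, i) + (1-p) * V(k+1, i+1)].
  V(2,0) = exp(-r*dt) * [p*0.000000 + (1-p)*0.000000] = 0.000000
  V(2,1) = exp(-r*dt) * [p*0.000000 + (1-p)*0.000000] = 0.000000
  V(2,2) = exp(-r*dt) * [p*0.000000 + (1-p)*9.195096] = 4.579671
  V(1,0) = exp(-r*dt) * [p*0.000000 + (1-p)*0.000000] = 0.000000
  V(1,1) = exp(-r*dt) * [p*0.000000 + (1-p)*4.579671] = 2.280931
  V(0,0) = exp(-r*dt) * [p*0.000000 + (1-p)*2.280931] = 1.136031

Answer: Price = V(0,0) = 1.1360


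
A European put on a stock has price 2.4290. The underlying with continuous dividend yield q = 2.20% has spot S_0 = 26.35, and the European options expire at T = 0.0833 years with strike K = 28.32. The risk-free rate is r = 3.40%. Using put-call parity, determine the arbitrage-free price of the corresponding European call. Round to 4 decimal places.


Answer: Call price = 0.4908

Derivation:
Put-call parity: C - P = S_0 * exp(-qT) - K * exp(-rT).
S_0 * exp(-qT) = 26.3500 * 0.99816908 = 26.30175521
K * exp(-rT) = 28.3200 * 0.99717181 = 28.23990557
C = P + S*exp(-qT) - K*exp(-rT)
C = 2.4290 + 26.30175521 - 28.23990557 = 0.4908


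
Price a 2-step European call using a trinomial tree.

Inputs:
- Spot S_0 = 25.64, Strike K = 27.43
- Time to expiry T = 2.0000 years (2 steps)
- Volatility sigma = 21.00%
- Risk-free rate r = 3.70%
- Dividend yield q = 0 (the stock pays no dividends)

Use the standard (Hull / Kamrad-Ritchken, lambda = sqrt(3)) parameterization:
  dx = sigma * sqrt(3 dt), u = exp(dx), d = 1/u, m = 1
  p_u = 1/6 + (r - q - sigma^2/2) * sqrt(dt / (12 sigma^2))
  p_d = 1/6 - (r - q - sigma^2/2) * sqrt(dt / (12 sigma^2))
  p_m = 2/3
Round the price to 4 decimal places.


Answer: Price = V(0,0) = 3.0271

Derivation:
dt = T/N = 1.000000; dx = sigma*sqrt(3*dt) = 0.363731
u = exp(dx) = 1.438687; d = 1/u = 0.695078
p_u = 0.187218, p_m = 0.666667, p_d = 0.146116
Discount per step: exp(-r*dt) = 0.963676
Stock lattice S(k, j) with j the centered position index:
  k=0: S(0,+0) = 25.6400
  k=1: S(1,-1) = 17.8218; S(1,+0) = 25.6400; S(1,+1) = 36.8879
  k=2: S(2,-2) = 12.3876; S(2,-1) = 17.8218; S(2,+0) = 25.6400; S(2,+1) = 36.8879; S(2,+2) = 53.0702
Terminal payoffs V(N, j) = max(S_T - K, 0):
  V(2,-2) = 0.000000; V(2,-1) = 0.000000; V(2,+0) = 0.000000; V(2,+1) = 9.457926; V(2,+2) = 25.640168
Backward induction: V(k, j) = exp(-r*dt) * [p_u * V(k+1, j+1) + p_m * V(k+1, j) + p_d * V(k+1, j-1)]
  V(1,-1) = exp(-r*dt) * [p_u*0.000000 + p_m*0.000000 + p_d*0.000000] = 0.000000
  V(1,+0) = exp(-r*dt) * [p_u*9.457926 + p_m*0.000000 + p_d*0.000000] = 1.706372
  V(1,+1) = exp(-r*dt) * [p_u*25.640168 + p_m*9.457926 + p_d*0.000000] = 10.702177
  V(0,+0) = exp(-r*dt) * [p_u*10.702177 + p_m*1.706372 + p_d*0.000000] = 3.027116


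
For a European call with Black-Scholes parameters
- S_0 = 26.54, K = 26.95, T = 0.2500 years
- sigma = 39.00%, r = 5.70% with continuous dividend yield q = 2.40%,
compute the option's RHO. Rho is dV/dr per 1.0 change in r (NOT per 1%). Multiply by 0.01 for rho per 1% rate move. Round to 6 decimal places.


d1 = 0.0611909310; d2 = -0.1338090690
phi(d1) = 0.3981960933; exp(-qT) = 0.9940179641; exp(-rT) = 0.9858510507
N(d2) = 0.4467767778
Rho = K*T*exp(-rT)*N(d2) = 26.9500 * 0.2500 * 0.9858510507 * 0.4467767778 = 2.967568

Answer: Rho = 2.967568


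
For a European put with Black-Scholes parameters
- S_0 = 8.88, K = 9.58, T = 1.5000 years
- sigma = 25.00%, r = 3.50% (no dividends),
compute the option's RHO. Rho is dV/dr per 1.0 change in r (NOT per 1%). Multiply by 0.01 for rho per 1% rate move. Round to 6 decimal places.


d1 = 0.0767472984; d2 = -0.2294389195
phi(d1) = 0.3977690943; exp(-qT) = 1.0000000000; exp(-rT) = 0.9488543211
N(-d2) = 0.5907361053
Rho = -K*T*exp(-rT)*N(-d2) = -9.5800 * 1.5000 * 0.9488543211 * 0.5907361053 = -8.054708

Answer: Rho = -8.054708


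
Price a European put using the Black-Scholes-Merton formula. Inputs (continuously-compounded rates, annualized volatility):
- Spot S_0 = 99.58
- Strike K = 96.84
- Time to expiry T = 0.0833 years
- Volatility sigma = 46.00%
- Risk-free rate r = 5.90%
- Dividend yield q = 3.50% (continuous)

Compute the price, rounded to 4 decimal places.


d1 = (ln(S/K) + (r - q + 0.5*sigma^2) * T) / (sigma * sqrt(T)) = 0.29159673
d2 = d1 - sigma * sqrt(T) = 0.15883273
exp(-rT) = 0.99509736; exp(-qT) = 0.99708875
P = K * exp(-rT) * N(-d2) - S_0 * exp(-qT) * N(-d1)
N(-d1) = 0.38529749; N(-d2) = 0.43690033
P = 96.8400 * 0.99509736 * 0.43690033 - 99.5800 * 0.99708875 * 0.38529749 = 3.8458

Answer: Price = 3.8458


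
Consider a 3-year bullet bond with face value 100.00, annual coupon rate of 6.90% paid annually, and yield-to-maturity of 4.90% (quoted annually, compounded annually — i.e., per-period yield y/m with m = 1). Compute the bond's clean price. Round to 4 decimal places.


Coupon per period c = face * coupon_rate / m = 6.900000
Periods per year m = 1; per-period yield y/m = 0.049000
Number of cashflows N = 3
Cashflows (t years, CF_t, discount factor 1/(1+y/m)^(m*t), PV):
  t = 1.0000: CF_t = 6.900000, DF = 0.953289, PV = 6.577693
  t = 2.0000: CF_t = 6.900000, DF = 0.908760, PV = 6.270441
  t = 3.0000: CF_t = 106.900000, DF = 0.866310, PV = 92.608583
Price P = sum_t PV_t = 105.456718

Answer: Price = 105.4567


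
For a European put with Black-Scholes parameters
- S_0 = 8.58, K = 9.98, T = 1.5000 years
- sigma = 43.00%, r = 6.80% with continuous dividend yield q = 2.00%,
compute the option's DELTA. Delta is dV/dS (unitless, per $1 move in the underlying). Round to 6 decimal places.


d1 = 0.1130293747; d2 = -0.4136109200
phi(d1) = 0.3964020310; exp(-qT) = 0.9704455335; exp(-rT) = 0.9030295517
N(-d1) = 0.4550036334
Delta = -exp(-qT) * N(-d1) = -0.9704455335 * 0.4550036334 = -0.441556

Answer: Delta = -0.441556


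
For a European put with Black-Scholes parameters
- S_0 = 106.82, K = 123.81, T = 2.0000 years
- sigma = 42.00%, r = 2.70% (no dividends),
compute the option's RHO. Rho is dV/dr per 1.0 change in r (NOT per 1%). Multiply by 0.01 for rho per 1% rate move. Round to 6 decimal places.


Answer: Rho = -158.425621

Derivation:
d1 = 0.1393960719; d2 = -0.4545736243
phi(d1) = 0.3950850718; exp(-qT) = 1.0000000000; exp(-rT) = 0.9474321065
N(-d2) = 0.6752919932
Rho = -K*T*exp(-rT)*N(-d2) = -123.8100 * 2.0000 * 0.9474321065 * 0.6752919932 = -158.425621


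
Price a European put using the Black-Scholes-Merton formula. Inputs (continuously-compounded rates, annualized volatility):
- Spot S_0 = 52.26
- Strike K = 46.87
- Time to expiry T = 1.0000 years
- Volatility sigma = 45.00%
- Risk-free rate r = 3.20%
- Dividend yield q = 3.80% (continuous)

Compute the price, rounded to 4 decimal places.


Answer: Price = 6.2776

Derivation:
d1 = (ln(S/K) + (r - q + 0.5*sigma^2) * T) / (sigma * sqrt(T)) = 0.45356322
d2 = d1 - sigma * sqrt(T) = 0.00356322
exp(-rT) = 0.96850658; exp(-qT) = 0.96271294
P = K * exp(-rT) * N(-d2) - S_0 * exp(-qT) * N(-d1)
N(-d1) = 0.32507162; N(-d2) = 0.49857848
P = 46.8700 * 0.96850658 * 0.49857848 - 52.2600 * 0.96271294 * 0.32507162 = 6.2776
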